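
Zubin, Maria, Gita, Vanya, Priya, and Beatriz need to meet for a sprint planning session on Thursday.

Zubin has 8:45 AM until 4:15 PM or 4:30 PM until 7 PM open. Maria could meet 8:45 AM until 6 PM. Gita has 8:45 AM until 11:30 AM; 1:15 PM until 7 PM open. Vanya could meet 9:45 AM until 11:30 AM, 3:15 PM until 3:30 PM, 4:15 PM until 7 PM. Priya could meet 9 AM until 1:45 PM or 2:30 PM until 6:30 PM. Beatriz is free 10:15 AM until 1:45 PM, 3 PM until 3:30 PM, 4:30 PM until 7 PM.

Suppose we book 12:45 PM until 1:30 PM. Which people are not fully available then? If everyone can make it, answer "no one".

Gita, Vanya

Zubin: free for 12:45-13:30. Maria: free for 12:45-13:30. Gita: not fully free for 12:45-13:30. Vanya: not fully free for 12:45-13:30. Priya: free for 12:45-13:30. Beatriz: free for 12:45-13:30.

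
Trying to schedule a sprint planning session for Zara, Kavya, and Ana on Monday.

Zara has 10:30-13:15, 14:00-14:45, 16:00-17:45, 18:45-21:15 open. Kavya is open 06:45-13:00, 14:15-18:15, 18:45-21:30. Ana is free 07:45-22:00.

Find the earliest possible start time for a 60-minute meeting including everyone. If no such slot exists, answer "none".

10:30

Zara ∩ Kavya: 10:30-13:00, 14:15-14:45, 16:00-17:45, 18:45-21:15.
Zara ∩ Kavya ∩ Ana: 10:30-13:00, 14:15-14:45, 16:00-17:45, 18:45-21:15.
So the common availability across everyone is 10:30-13:00, 14:15-14:45, 16:00-17:45, 18:45-21:15.
The first common window of at least 60 minutes is 10:30-13:00, so the earliest start is 10:30.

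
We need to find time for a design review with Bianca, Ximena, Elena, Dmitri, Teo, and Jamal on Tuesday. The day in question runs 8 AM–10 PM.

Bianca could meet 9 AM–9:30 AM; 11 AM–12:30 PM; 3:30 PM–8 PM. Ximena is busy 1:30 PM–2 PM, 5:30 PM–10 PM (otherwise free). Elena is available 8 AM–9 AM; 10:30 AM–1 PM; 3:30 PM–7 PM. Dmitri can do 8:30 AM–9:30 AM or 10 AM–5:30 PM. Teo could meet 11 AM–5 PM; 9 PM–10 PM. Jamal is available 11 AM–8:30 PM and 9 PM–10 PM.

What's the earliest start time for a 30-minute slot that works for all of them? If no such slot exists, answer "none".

Bianca free: 09:00-09:30, 11:00-12:30, 15:30-20:00.
Ximena free: 08:00-13:30, 14:00-17:30 (invert busy blocks within the working day).
Elena free: 08:00-09:00, 10:30-13:00, 15:30-19:00.
Dmitri free: 08:30-09:30, 10:00-17:30.
Teo free: 11:00-17:00, 21:00-22:00.
Jamal free: 11:00-20:30, 21:00-22:00.
Bianca ∩ Ximena: 09:00-09:30, 11:00-12:30, 15:30-17:30.
Bianca ∩ Ximena ∩ Elena: 11:00-12:30, 15:30-17:30.
Bianca ∩ Ximena ∩ Elena ∩ Dmitri: 11:00-12:30, 15:30-17:30.
Bianca ∩ Ximena ∩ Elena ∩ Dmitri ∩ Teo: 11:00-12:30, 15:30-17:00.
Bianca ∩ Ximena ∩ Elena ∩ Dmitri ∩ Teo ∩ Jamal: 11:00-12:30, 15:30-17:00.
The first common window of at least 30 minutes is 11:00-12:30, so the earliest start is 11:00.

11:00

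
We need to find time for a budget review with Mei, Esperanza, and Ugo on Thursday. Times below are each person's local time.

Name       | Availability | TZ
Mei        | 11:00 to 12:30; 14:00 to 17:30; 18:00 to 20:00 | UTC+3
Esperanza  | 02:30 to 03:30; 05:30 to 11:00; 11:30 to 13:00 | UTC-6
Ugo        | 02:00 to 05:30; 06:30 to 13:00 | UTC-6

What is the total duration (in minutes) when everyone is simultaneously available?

Mei in UTC: 08:00-09:30, 11:00-14:30, 15:00-17:00 (subtract 3h to convert from UTC+3).
Esperanza in UTC: 08:30-09:30, 11:30-17:00, 17:30-19:00 (add 6h to convert from UTC-6).
Ugo in UTC: 08:00-11:30, 12:30-19:00 (add 6h to convert from UTC-6).
Mei ∩ Esperanza: 08:30-09:30, 11:30-14:30, 15:00-17:00.
Mei ∩ Esperanza ∩ Ugo: 08:30-09:30, 12:30-14:30, 15:00-17:00.
So the common availability across everyone is 08:30-09:30, 12:30-14:30, 15:00-17:00.
Summing the common windows: 60 + 120 + 120 = 300 minutes.

300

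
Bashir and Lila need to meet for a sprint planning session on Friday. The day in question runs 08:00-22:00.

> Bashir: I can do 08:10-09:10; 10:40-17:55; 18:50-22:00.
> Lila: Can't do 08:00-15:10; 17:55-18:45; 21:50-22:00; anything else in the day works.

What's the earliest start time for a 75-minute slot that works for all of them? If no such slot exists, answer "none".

15:10

Bashir free: 08:10-09:10, 10:40-17:55, 18:50-22:00.
Lila free: 15:10-17:55, 18:45-21:50 (invert busy blocks within the working day).
Bashir ∩ Lila: 15:10-17:55, 18:50-21:50.
The first common window of at least 75 minutes is 15:10-17:55, so the earliest start is 15:10.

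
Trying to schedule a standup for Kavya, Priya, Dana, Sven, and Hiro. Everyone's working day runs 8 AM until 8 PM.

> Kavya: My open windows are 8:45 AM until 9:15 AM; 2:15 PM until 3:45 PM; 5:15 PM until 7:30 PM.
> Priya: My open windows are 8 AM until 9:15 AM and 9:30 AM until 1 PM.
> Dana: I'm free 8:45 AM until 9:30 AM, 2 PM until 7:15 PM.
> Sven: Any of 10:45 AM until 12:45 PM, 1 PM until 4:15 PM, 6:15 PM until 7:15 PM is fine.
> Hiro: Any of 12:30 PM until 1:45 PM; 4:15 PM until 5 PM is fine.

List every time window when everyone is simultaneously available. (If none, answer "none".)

Kavya ∩ Priya: 08:45-09:15.
Kavya ∩ Priya ∩ Dana: 08:45-09:15.
Kavya ∩ Priya ∩ Dana ∩ Sven: ∅.
Kavya ∩ Priya ∩ Dana ∩ Sven ∩ Hiro: ∅.
There is no time when everyone is free.

none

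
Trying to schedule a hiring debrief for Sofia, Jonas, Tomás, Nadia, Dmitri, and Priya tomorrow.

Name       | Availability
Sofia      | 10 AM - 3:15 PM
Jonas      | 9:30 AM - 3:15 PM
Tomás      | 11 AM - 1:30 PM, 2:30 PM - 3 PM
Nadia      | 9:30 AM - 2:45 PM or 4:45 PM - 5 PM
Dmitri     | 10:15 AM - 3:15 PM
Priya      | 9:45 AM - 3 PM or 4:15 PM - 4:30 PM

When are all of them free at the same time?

Sofia ∩ Jonas: 10:00-15:15.
Sofia ∩ Jonas ∩ Tomás: 11:00-13:30, 14:30-15:00.
Sofia ∩ Jonas ∩ Tomás ∩ Nadia: 11:00-13:30, 14:30-14:45.
Sofia ∩ Jonas ∩ Tomás ∩ Nadia ∩ Dmitri: 11:00-13:30, 14:30-14:45.
Sofia ∩ Jonas ∩ Tomás ∩ Nadia ∩ Dmitri ∩ Priya: 11:00-13:30, 14:30-14:45.

11:00-13:30, 14:30-14:45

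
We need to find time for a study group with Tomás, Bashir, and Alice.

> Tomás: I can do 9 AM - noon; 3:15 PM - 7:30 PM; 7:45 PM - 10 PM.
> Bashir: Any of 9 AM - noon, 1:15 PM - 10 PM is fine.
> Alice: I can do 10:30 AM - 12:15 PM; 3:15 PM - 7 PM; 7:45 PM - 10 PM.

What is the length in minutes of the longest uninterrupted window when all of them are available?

Tomás ∩ Bashir: 09:00-12:00, 15:15-19:30, 19:45-22:00.
Tomás ∩ Bashir ∩ Alice: 10:30-12:00, 15:15-19:00, 19:45-22:00.
So the common availability across everyone is 10:30-12:00, 15:15-19:00, 19:45-22:00.
The longest is 15:15-19:00 at 225 minutes.

225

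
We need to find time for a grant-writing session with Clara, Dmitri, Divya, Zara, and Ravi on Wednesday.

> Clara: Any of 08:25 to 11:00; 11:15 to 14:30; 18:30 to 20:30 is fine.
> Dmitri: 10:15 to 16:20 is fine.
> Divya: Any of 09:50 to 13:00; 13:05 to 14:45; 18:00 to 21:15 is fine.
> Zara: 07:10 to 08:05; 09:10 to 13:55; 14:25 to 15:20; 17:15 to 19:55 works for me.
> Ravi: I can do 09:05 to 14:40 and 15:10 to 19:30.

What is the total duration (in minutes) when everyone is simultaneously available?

205

Clara ∩ Dmitri: 10:15-11:00, 11:15-14:30.
Clara ∩ Dmitri ∩ Divya: 10:15-11:00, 11:15-13:00, 13:05-14:30.
Clara ∩ Dmitri ∩ Divya ∩ Zara: 10:15-11:00, 11:15-13:00, 13:05-13:55, 14:25-14:30.
Clara ∩ Dmitri ∩ Divya ∩ Zara ∩ Ravi: 10:15-11:00, 11:15-13:00, 13:05-13:55, 14:25-14:30.
So the common availability across everyone is 10:15-11:00, 11:15-13:00, 13:05-13:55, 14:25-14:30.
Summing the common windows: 45 + 105 + 50 + 5 = 205 minutes.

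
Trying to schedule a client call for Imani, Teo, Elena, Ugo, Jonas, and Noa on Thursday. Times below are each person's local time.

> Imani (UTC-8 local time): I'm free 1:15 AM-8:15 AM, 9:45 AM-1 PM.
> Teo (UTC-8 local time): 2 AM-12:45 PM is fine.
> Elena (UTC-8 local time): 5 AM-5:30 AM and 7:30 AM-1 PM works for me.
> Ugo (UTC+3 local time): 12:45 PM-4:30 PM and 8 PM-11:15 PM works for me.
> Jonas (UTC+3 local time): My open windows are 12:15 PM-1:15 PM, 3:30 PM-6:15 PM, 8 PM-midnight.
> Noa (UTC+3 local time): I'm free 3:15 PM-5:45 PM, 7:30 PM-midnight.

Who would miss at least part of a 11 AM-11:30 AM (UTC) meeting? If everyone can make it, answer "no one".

Elena, Jonas, Noa

Imani in UTC: 09:15-16:15, 17:45-21:00 (add 8h to convert from UTC-8).
Teo in UTC: 10:00-20:45 (add 8h to convert from UTC-8).
Elena in UTC: 13:00-13:30, 15:30-21:00 (add 8h to convert from UTC-8).
Ugo in UTC: 09:45-13:30, 17:00-20:15 (subtract 3h to convert from UTC+3).
Jonas in UTC: 09:15-10:15, 12:30-15:15, 17:00-21:00 (subtract 3h to convert from UTC+3).
Noa in UTC: 12:15-14:45, 16:30-21:00 (subtract 3h to convert from UTC+3).
Imani: free for 11:00-11:30. Teo: free for 11:00-11:30. Elena: not fully free for 11:00-11:30. Ugo: free for 11:00-11:30. Jonas: not fully free for 11:00-11:30. Noa: not fully free for 11:00-11:30.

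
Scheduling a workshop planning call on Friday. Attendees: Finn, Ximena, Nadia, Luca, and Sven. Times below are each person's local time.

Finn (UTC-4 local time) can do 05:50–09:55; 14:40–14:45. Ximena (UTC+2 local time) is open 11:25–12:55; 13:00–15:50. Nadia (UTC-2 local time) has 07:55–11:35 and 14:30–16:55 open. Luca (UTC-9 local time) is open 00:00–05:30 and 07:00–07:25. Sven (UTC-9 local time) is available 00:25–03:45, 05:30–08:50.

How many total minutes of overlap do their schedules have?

Finn in UTC: 09:50-13:55, 18:40-18:45 (add 4h to convert from UTC-4).
Ximena in UTC: 09:25-10:55, 11:00-13:50 (subtract 2h to convert from UTC+2).
Nadia in UTC: 09:55-13:35, 16:30-18:55 (add 2h to convert from UTC-2).
Luca in UTC: 09:00-14:30, 16:00-16:25 (add 9h to convert from UTC-9).
Sven in UTC: 09:25-12:45, 14:30-17:50 (add 9h to convert from UTC-9).
Finn ∩ Ximena: 09:50-10:55, 11:00-13:50.
Finn ∩ Ximena ∩ Nadia: 09:55-10:55, 11:00-13:35.
Finn ∩ Ximena ∩ Nadia ∩ Luca: 09:55-10:55, 11:00-13:35.
Finn ∩ Ximena ∩ Nadia ∩ Luca ∩ Sven: 09:55-10:55, 11:00-12:45.
Summing the common windows: 60 + 105 = 165 minutes.

165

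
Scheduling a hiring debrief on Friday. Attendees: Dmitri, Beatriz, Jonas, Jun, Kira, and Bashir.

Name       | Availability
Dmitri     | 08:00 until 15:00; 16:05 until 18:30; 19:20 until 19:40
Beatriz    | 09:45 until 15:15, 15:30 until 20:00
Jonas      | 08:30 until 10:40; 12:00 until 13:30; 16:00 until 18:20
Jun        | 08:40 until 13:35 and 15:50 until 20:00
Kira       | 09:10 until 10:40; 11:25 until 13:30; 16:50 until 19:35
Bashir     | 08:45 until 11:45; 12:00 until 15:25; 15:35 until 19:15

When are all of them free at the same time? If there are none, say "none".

Dmitri ∩ Beatriz: 09:45-15:00, 16:05-18:30, 19:20-19:40.
Dmitri ∩ Beatriz ∩ Jonas: 09:45-10:40, 12:00-13:30, 16:05-18:20.
Dmitri ∩ Beatriz ∩ Jonas ∩ Jun: 09:45-10:40, 12:00-13:30, 16:05-18:20.
Dmitri ∩ Beatriz ∩ Jonas ∩ Jun ∩ Kira: 09:45-10:40, 12:00-13:30, 16:50-18:20.
Dmitri ∩ Beatriz ∩ Jonas ∩ Jun ∩ Kira ∩ Bashir: 09:45-10:40, 12:00-13:30, 16:50-18:20.

09:45-10:40, 12:00-13:30, 16:50-18:20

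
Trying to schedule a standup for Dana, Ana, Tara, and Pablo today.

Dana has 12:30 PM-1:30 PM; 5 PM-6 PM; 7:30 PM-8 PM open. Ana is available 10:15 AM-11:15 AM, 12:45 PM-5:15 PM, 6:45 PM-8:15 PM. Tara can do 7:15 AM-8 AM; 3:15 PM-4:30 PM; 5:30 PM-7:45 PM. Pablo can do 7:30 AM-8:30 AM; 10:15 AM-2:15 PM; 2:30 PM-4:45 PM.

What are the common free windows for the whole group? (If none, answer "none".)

none

Dana ∩ Ana: 12:45-13:30, 17:00-17:15, 19:30-20:00.
Dana ∩ Ana ∩ Tara: 19:30-19:45.
Dana ∩ Ana ∩ Tara ∩ Pablo: ∅.
There is no time when everyone is free.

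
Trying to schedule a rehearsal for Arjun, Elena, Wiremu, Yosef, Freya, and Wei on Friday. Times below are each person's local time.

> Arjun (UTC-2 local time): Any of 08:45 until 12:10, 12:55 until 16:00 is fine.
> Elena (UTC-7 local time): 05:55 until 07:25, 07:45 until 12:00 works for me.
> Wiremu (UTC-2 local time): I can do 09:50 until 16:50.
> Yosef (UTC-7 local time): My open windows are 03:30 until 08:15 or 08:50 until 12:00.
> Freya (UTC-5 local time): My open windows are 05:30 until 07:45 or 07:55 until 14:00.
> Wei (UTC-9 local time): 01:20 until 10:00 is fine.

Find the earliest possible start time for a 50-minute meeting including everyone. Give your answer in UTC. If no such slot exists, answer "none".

Arjun in UTC: 10:45-14:10, 14:55-18:00 (add 2h to convert from UTC-2).
Elena in UTC: 12:55-14:25, 14:45-19:00 (add 7h to convert from UTC-7).
Wiremu in UTC: 11:50-18:50 (add 2h to convert from UTC-2).
Yosef in UTC: 10:30-15:15, 15:50-19:00 (add 7h to convert from UTC-7).
Freya in UTC: 10:30-12:45, 12:55-19:00 (add 5h to convert from UTC-5).
Wei in UTC: 10:20-19:00 (add 9h to convert from UTC-9).
Arjun ∩ Elena: 12:55-14:10, 14:55-18:00.
Arjun ∩ Elena ∩ Wiremu: 12:55-14:10, 14:55-18:00.
Arjun ∩ Elena ∩ Wiremu ∩ Yosef: 12:55-14:10, 14:55-15:15, 15:50-18:00.
Arjun ∩ Elena ∩ Wiremu ∩ Yosef ∩ Freya: 12:55-14:10, 14:55-15:15, 15:50-18:00.
Arjun ∩ Elena ∩ Wiremu ∩ Yosef ∩ Freya ∩ Wei: 12:55-14:10, 14:55-15:15, 15:50-18:00.
The first common window of at least 50 minutes is 12:55-14:10, so the earliest start is 12:55.

12:55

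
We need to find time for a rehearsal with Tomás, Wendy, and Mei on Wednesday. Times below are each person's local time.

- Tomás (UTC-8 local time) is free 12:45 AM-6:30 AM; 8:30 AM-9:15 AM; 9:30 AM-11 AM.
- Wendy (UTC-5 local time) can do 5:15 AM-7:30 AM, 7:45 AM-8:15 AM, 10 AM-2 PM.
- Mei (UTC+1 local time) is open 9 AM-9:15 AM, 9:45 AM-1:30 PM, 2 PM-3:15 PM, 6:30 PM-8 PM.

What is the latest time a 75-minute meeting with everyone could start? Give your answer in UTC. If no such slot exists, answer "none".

Tomás in UTC: 08:45-14:30, 16:30-17:15, 17:30-19:00 (add 8h to convert from UTC-8).
Wendy in UTC: 10:15-12:30, 12:45-13:15, 15:00-19:00 (add 5h to convert from UTC-5).
Mei in UTC: 08:00-08:15, 08:45-12:30, 13:00-14:15, 17:30-19:00 (subtract 1h to convert from UTC+1).
Tomás ∩ Wendy: 10:15-12:30, 12:45-13:15, 16:30-17:15, 17:30-19:00.
Tomás ∩ Wendy ∩ Mei: 10:15-12:30, 13:00-13:15, 17:30-19:00.
The last common window of at least 75 minutes is 17:30-19:00; a 75-minute meeting can start as late as 17:45 and still end by 19:00.

17:45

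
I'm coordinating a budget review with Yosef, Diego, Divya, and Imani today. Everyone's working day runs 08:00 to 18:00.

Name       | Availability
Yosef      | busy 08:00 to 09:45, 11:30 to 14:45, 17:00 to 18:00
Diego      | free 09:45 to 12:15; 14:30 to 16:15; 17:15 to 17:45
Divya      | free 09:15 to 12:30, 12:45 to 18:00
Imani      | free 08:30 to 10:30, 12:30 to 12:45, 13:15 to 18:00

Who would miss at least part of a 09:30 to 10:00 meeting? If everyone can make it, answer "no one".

Yosef free: 09:45-11:30, 14:45-17:00 (invert busy blocks within the working day).
Diego free: 09:45-12:15, 14:30-16:15, 17:15-17:45.
Divya free: 09:15-12:30, 12:45-18:00.
Imani free: 08:30-10:30, 12:30-12:45, 13:15-18:00.
Yosef: not fully free for 09:30-10:00. Diego: not fully free for 09:30-10:00. Divya: free for 09:30-10:00. Imani: free for 09:30-10:00.

Diego, Yosef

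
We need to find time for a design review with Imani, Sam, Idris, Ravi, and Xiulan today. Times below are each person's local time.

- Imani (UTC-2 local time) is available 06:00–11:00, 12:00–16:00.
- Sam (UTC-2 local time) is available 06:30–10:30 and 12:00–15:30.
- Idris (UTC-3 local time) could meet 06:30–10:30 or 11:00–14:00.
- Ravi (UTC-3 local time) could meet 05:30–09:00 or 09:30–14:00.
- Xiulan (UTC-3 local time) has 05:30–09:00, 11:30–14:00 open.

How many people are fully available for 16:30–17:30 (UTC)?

2

Imani in UTC: 08:00-13:00, 14:00-18:00 (add 2h to convert from UTC-2).
Sam in UTC: 08:30-12:30, 14:00-17:30 (add 2h to convert from UTC-2).
Idris in UTC: 09:30-13:30, 14:00-17:00 (add 3h to convert from UTC-3).
Ravi in UTC: 08:30-12:00, 12:30-17:00 (add 3h to convert from UTC-3).
Xiulan in UTC: 08:30-12:00, 14:30-17:00 (add 3h to convert from UTC-3).
Imani and Sam can make the full 16:30-17:30 slot — that's 2.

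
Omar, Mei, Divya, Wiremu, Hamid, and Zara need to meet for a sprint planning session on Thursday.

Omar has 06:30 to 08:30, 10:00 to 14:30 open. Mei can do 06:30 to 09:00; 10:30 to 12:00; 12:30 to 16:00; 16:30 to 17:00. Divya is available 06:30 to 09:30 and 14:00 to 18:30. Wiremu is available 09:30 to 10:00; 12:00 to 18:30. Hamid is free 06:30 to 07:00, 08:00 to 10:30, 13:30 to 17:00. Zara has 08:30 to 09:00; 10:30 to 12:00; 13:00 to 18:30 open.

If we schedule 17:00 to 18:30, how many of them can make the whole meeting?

Divya, Wiremu, and Zara can make the full 17:00-18:30 slot — that's 3.

3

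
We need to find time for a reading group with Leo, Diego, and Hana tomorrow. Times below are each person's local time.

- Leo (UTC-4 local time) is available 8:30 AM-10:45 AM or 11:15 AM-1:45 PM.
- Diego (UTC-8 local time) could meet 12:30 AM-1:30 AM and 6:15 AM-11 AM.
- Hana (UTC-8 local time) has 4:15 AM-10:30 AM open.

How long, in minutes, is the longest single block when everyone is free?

Leo in UTC: 12:30-14:45, 15:15-17:45 (add 4h to convert from UTC-4).
Diego in UTC: 08:30-09:30, 14:15-19:00 (add 8h to convert from UTC-8).
Hana in UTC: 12:15-18:30 (add 8h to convert from UTC-8).
Leo ∩ Diego: 14:15-14:45, 15:15-17:45.
Leo ∩ Diego ∩ Hana: 14:15-14:45, 15:15-17:45.
Those are the intersection windows.
The longest is 15:15-17:45 at 150 minutes.

150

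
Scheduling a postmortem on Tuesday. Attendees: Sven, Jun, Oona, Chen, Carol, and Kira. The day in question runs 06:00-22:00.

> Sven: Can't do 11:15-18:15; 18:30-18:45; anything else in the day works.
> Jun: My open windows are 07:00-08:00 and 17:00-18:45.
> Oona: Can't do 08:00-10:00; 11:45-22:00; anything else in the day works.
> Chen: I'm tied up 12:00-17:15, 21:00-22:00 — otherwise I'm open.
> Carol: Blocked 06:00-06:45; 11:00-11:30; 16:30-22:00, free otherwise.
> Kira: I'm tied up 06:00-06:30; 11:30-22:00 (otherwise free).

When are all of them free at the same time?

Sven free: 06:00-11:15, 18:15-18:30, 18:45-22:00 (invert busy blocks within the working day).
Jun free: 07:00-08:00, 17:00-18:45.
Oona free: 06:00-08:00, 10:00-11:45 (invert busy blocks within the working day).
Chen free: 06:00-12:00, 17:15-21:00 (invert busy blocks within the working day).
Carol free: 06:45-11:00, 11:30-16:30 (invert busy blocks within the working day).
Kira free: 06:30-11:30 (invert busy blocks within the working day).
Sven ∩ Jun: 07:00-08:00, 18:15-18:30.
Sven ∩ Jun ∩ Oona: 07:00-08:00.
Sven ∩ Jun ∩ Oona ∩ Chen: 07:00-08:00.
Sven ∩ Jun ∩ Oona ∩ Chen ∩ Carol: 07:00-08:00.
Sven ∩ Jun ∩ Oona ∩ Chen ∩ Carol ∩ Kira: 07:00-08:00.

07:00-08:00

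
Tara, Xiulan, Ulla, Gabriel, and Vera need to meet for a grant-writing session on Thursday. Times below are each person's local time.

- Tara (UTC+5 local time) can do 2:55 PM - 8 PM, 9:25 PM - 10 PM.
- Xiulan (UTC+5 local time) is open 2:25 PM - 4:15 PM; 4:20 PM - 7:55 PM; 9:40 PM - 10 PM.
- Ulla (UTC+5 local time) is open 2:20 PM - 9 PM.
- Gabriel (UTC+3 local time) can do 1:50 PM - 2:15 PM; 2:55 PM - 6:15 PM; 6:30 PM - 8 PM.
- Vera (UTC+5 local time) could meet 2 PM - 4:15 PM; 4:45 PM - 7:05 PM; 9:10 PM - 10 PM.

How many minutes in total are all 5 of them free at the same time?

Tara in UTC: 09:55-15:00, 16:25-17:00 (subtract 5h to convert from UTC+5).
Xiulan in UTC: 09:25-11:15, 11:20-14:55, 16:40-17:00 (subtract 5h to convert from UTC+5).
Ulla in UTC: 09:20-16:00 (subtract 5h to convert from UTC+5).
Gabriel in UTC: 10:50-11:15, 11:55-15:15, 15:30-17:00 (subtract 3h to convert from UTC+3).
Vera in UTC: 09:00-11:15, 11:45-14:05, 16:10-17:00 (subtract 5h to convert from UTC+5).
Tara ∩ Xiulan: 09:55-11:15, 11:20-14:55, 16:40-17:00.
Tara ∩ Xiulan ∩ Ulla: 09:55-11:15, 11:20-14:55.
Tara ∩ Xiulan ∩ Ulla ∩ Gabriel: 10:50-11:15, 11:55-14:55.
Tara ∩ Xiulan ∩ Ulla ∩ Gabriel ∩ Vera: 10:50-11:15, 11:55-14:05.
Summing the common windows: 25 + 130 = 155 minutes.

155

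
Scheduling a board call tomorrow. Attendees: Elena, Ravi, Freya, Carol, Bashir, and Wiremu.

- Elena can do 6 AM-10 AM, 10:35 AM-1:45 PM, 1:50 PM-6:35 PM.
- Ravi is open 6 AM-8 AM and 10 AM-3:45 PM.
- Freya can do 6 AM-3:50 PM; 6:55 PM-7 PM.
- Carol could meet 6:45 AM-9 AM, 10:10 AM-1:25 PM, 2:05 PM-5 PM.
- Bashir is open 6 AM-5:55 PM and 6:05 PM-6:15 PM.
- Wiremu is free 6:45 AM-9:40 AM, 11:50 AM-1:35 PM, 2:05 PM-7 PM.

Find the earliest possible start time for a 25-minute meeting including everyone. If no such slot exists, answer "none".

Elena ∩ Ravi: 06:00-08:00, 10:35-13:45, 13:50-15:45.
Elena ∩ Ravi ∩ Freya: 06:00-08:00, 10:35-13:45, 13:50-15:45.
Elena ∩ Ravi ∩ Freya ∩ Carol: 06:45-08:00, 10:35-13:25, 14:05-15:45.
Elena ∩ Ravi ∩ Freya ∩ Carol ∩ Bashir: 06:45-08:00, 10:35-13:25, 14:05-15:45.
Elena ∩ Ravi ∩ Freya ∩ Carol ∩ Bashir ∩ Wiremu: 06:45-08:00, 11:50-13:25, 14:05-15:45.
So the common availability across everyone is 06:45-08:00, 11:50-13:25, 14:05-15:45.
The first common window of at least 25 minutes is 06:45-08:00, so the earliest start is 06:45.

06:45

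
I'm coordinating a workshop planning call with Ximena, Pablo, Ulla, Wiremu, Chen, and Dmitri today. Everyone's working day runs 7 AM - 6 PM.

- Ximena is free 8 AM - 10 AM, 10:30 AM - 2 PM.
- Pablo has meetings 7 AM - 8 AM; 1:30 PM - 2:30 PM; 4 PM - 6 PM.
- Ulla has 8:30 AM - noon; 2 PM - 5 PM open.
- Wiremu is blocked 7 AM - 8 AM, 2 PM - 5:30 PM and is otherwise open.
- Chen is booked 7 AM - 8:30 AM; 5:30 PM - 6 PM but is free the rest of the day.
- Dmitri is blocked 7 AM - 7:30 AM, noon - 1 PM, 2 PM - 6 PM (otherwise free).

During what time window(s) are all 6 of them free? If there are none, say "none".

08:30-10:00, 10:30-12:00

Ximena free: 08:00-10:00, 10:30-14:00.
Pablo free: 08:00-13:30, 14:30-16:00 (invert busy blocks within the working day).
Ulla free: 08:30-12:00, 14:00-17:00.
Wiremu free: 08:00-14:00, 17:30-18:00 (invert busy blocks within the working day).
Chen free: 08:30-17:30 (invert busy blocks within the working day).
Dmitri free: 07:30-12:00, 13:00-14:00 (invert busy blocks within the working day).
Ximena ∩ Pablo: 08:00-10:00, 10:30-13:30.
Ximena ∩ Pablo ∩ Ulla: 08:30-10:00, 10:30-12:00.
Ximena ∩ Pablo ∩ Ulla ∩ Wiremu: 08:30-10:00, 10:30-12:00.
Ximena ∩ Pablo ∩ Ulla ∩ Wiremu ∩ Chen: 08:30-10:00, 10:30-12:00.
Ximena ∩ Pablo ∩ Ulla ∩ Wiremu ∩ Chen ∩ Dmitri: 08:30-10:00, 10:30-12:00.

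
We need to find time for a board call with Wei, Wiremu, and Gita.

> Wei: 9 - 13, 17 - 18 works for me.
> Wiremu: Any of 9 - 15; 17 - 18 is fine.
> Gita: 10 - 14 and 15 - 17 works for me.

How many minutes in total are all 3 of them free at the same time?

180

Wei ∩ Wiremu: 09:00-13:00, 17:00-18:00.
Wei ∩ Wiremu ∩ Gita: 10:00-13:00.
That's a single block of 180 minutes.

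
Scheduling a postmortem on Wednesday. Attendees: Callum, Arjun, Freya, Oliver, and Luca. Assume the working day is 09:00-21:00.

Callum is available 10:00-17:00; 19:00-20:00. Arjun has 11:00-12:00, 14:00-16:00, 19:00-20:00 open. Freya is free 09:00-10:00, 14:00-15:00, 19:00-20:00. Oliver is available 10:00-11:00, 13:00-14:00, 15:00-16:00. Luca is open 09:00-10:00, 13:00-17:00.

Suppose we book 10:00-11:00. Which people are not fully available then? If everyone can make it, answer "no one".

Arjun, Freya, Luca

Callum: free for 10:00-11:00. Arjun: not fully free for 10:00-11:00. Freya: not fully free for 10:00-11:00. Oliver: free for 10:00-11:00. Luca: not fully free for 10:00-11:00.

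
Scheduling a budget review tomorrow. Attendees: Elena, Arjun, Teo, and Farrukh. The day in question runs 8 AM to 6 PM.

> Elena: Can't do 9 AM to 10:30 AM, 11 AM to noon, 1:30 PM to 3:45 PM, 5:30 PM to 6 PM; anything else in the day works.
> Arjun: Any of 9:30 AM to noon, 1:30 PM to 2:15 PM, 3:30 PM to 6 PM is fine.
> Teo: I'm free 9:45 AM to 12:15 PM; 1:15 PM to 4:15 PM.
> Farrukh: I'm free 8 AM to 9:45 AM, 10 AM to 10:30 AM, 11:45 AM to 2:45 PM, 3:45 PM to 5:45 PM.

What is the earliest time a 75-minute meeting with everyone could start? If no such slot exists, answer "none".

Elena free: 08:00-09:00, 10:30-11:00, 12:00-13:30, 15:45-17:30 (invert busy blocks within the working day).
Arjun free: 09:30-12:00, 13:30-14:15, 15:30-18:00.
Teo free: 09:45-12:15, 13:15-16:15.
Farrukh free: 08:00-09:45, 10:00-10:30, 11:45-14:45, 15:45-17:45.
Elena ∩ Arjun: 10:30-11:00, 15:45-17:30.
Elena ∩ Arjun ∩ Teo: 10:30-11:00, 15:45-16:15.
Elena ∩ Arjun ∩ Teo ∩ Farrukh: 15:45-16:15.
No common window is at least 75 minutes long.

none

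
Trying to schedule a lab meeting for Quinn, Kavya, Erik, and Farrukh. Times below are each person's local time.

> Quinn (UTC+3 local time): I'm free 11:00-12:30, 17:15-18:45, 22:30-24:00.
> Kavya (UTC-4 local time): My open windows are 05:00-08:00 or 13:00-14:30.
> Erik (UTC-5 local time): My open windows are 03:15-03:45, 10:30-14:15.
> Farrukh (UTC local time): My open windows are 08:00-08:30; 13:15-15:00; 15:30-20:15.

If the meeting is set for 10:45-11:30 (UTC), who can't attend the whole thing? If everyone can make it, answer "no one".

Quinn in UTC: 08:00-09:30, 14:15-15:45, 19:30-21:00 (subtract 3h to convert from UTC+3).
Kavya in UTC: 09:00-12:00, 17:00-18:30 (add 4h to convert from UTC-4).
Erik in UTC: 08:15-08:45, 15:30-19:15 (add 5h to convert from UTC-5).
Farrukh in UTC: 08:00-08:30, 13:15-15:00, 15:30-20:15.
Quinn: not fully free for 10:45-11:30. Kavya: free for 10:45-11:30. Erik: not fully free for 10:45-11:30. Farrukh: not fully free for 10:45-11:30.

Erik, Farrukh, Quinn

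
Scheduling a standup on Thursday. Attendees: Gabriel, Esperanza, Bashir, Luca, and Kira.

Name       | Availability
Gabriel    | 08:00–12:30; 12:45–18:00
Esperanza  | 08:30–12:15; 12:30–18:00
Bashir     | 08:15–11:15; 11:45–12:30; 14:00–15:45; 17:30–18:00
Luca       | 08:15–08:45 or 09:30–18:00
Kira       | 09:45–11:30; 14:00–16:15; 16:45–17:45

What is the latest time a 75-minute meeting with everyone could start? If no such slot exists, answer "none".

14:30

Gabriel ∩ Esperanza: 08:30-12:15, 12:45-18:00.
Gabriel ∩ Esperanza ∩ Bashir: 08:30-11:15, 11:45-12:15, 14:00-15:45, 17:30-18:00.
Gabriel ∩ Esperanza ∩ Bashir ∩ Luca: 08:30-08:45, 09:30-11:15, 11:45-12:15, 14:00-15:45, 17:30-18:00.
Gabriel ∩ Esperanza ∩ Bashir ∩ Luca ∩ Kira: 09:45-11:15, 14:00-15:45, 17:30-17:45.
The last common window of at least 75 minutes is 14:00-15:45; a 75-minute meeting can start as late as 14:30 and still end by 15:45.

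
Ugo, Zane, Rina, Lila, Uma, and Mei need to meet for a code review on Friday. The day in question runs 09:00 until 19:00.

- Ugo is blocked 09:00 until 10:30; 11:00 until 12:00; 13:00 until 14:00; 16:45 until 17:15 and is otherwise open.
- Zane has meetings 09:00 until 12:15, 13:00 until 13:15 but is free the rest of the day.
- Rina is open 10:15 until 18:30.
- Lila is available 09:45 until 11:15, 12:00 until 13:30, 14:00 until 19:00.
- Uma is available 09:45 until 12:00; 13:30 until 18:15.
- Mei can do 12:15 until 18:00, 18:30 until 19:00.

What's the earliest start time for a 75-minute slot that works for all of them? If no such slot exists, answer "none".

14:00

Ugo free: 10:30-11:00, 12:00-13:00, 14:00-16:45, 17:15-19:00 (invert busy blocks within the working day).
Zane free: 12:15-13:00, 13:15-19:00 (invert busy blocks within the working day).
Rina free: 10:15-18:30.
Lila free: 09:45-11:15, 12:00-13:30, 14:00-19:00.
Uma free: 09:45-12:00, 13:30-18:15.
Mei free: 12:15-18:00, 18:30-19:00.
Ugo ∩ Zane: 12:15-13:00, 14:00-16:45, 17:15-19:00.
Ugo ∩ Zane ∩ Rina: 12:15-13:00, 14:00-16:45, 17:15-18:30.
Ugo ∩ Zane ∩ Rina ∩ Lila: 12:15-13:00, 14:00-16:45, 17:15-18:30.
Ugo ∩ Zane ∩ Rina ∩ Lila ∩ Uma: 14:00-16:45, 17:15-18:15.
Ugo ∩ Zane ∩ Rina ∩ Lila ∩ Uma ∩ Mei: 14:00-16:45, 17:15-18:00.
The first common window of at least 75 minutes is 14:00-16:45, so the earliest start is 14:00.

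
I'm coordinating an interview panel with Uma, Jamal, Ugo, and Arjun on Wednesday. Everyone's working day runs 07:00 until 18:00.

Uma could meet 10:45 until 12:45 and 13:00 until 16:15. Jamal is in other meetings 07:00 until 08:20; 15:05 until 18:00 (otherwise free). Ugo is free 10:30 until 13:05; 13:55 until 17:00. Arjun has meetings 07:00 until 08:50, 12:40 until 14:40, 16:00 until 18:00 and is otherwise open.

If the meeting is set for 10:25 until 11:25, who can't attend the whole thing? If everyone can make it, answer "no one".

Uma free: 10:45-12:45, 13:00-16:15.
Jamal free: 08:20-15:05 (invert busy blocks within the working day).
Ugo free: 10:30-13:05, 13:55-17:00.
Arjun free: 08:50-12:40, 14:40-16:00 (invert busy blocks within the working day).
Uma: not fully free for 10:25-11:25. Jamal: free for 10:25-11:25. Ugo: not fully free for 10:25-11:25. Arjun: free for 10:25-11:25.

Ugo, Uma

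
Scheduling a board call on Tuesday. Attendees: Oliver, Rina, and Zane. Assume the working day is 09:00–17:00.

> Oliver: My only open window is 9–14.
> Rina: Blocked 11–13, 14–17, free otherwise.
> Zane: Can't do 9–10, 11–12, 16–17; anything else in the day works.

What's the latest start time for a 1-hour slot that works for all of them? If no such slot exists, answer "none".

Oliver free: 09:00-14:00.
Rina free: 09:00-11:00, 13:00-14:00 (invert busy blocks within the working day).
Zane free: 10:00-11:00, 12:00-16:00 (invert busy blocks within the working day).
Oliver ∩ Rina: 09:00-11:00, 13:00-14:00.
Oliver ∩ Rina ∩ Zane: 10:00-11:00, 13:00-14:00.
The last common window of at least 60 minutes is 13:00-14:00; a 60-minute meeting can start as late as 13:00 and still end by 14:00.

13:00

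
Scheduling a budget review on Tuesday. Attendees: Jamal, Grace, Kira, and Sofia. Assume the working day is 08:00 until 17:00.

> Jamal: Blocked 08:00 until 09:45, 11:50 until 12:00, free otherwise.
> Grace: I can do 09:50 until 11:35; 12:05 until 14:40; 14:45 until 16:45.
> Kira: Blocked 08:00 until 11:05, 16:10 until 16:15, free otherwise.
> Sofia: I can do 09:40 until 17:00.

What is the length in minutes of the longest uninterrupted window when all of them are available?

155

Jamal free: 09:45-11:50, 12:00-17:00 (invert busy blocks within the working day).
Grace free: 09:50-11:35, 12:05-14:40, 14:45-16:45.
Kira free: 11:05-16:10, 16:15-17:00 (invert busy blocks within the working day).
Sofia free: 09:40-17:00.
Jamal ∩ Grace: 09:50-11:35, 12:05-14:40, 14:45-16:45.
Jamal ∩ Grace ∩ Kira: 11:05-11:35, 12:05-14:40, 14:45-16:10, 16:15-16:45.
Jamal ∩ Grace ∩ Kira ∩ Sofia: 11:05-11:35, 12:05-14:40, 14:45-16:10, 16:15-16:45.
The longest is 12:05-14:40 at 155 minutes.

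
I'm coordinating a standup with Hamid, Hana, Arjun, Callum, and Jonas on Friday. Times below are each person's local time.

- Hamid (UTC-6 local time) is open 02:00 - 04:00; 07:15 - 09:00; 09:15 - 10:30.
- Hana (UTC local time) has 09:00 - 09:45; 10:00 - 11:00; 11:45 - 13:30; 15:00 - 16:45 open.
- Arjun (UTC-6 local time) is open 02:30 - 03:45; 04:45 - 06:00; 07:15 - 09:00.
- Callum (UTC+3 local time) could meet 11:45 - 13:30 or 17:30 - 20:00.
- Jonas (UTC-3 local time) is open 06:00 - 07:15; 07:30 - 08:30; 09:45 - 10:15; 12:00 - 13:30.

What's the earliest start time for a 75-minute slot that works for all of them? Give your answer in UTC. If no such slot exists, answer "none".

none

Hamid in UTC: 08:00-10:00, 13:15-15:00, 15:15-16:30 (add 6h to convert from UTC-6).
Hana in UTC: 09:00-09:45, 10:00-11:00, 11:45-13:30, 15:00-16:45.
Arjun in UTC: 08:30-09:45, 10:45-12:00, 13:15-15:00 (add 6h to convert from UTC-6).
Callum in UTC: 08:45-10:30, 14:30-17:00 (subtract 3h to convert from UTC+3).
Jonas in UTC: 09:00-10:15, 10:30-11:30, 12:45-13:15, 15:00-16:30 (add 3h to convert from UTC-3).
Hamid ∩ Hana: 09:00-09:45, 13:15-13:30, 15:15-16:30.
Hamid ∩ Hana ∩ Arjun: 09:00-09:45, 13:15-13:30.
Hamid ∩ Hana ∩ Arjun ∩ Callum: 09:00-09:45.
Hamid ∩ Hana ∩ Arjun ∩ Callum ∩ Jonas: 09:00-09:45.
No common window is at least 75 minutes long.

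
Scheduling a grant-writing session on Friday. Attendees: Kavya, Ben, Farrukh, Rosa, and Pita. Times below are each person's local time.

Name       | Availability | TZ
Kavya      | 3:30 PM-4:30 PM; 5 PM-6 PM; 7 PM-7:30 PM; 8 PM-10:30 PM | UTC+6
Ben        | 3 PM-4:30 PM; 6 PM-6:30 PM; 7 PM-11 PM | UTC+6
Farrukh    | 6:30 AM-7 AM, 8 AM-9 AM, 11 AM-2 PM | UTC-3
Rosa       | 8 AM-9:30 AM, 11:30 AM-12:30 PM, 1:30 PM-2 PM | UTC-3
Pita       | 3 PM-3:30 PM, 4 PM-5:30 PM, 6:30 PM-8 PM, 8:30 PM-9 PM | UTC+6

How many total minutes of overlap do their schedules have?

Kavya in UTC: 09:30-10:30, 11:00-12:00, 13:00-13:30, 14:00-16:30 (subtract 6h to convert from UTC+6).
Ben in UTC: 09:00-10:30, 12:00-12:30, 13:00-17:00 (subtract 6h to convert from UTC+6).
Farrukh in UTC: 09:30-10:00, 11:00-12:00, 14:00-17:00 (add 3h to convert from UTC-3).
Rosa in UTC: 11:00-12:30, 14:30-15:30, 16:30-17:00 (add 3h to convert from UTC-3).
Pita in UTC: 09:00-09:30, 10:00-11:30, 12:30-14:00, 14:30-15:00 (subtract 6h to convert from UTC+6).
Kavya ∩ Ben: 09:30-10:30, 13:00-13:30, 14:00-16:30.
Kavya ∩ Ben ∩ Farrukh: 09:30-10:00, 14:00-16:30.
Kavya ∩ Ben ∩ Farrukh ∩ Rosa: 14:30-15:30.
Kavya ∩ Ben ∩ Farrukh ∩ Rosa ∩ Pita: 14:30-15:00.
That's a single block of 30 minutes.

30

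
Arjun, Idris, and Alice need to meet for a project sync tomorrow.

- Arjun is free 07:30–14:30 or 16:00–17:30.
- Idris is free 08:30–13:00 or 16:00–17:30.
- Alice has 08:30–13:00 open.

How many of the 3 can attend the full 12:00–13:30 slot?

1

Arjun can make the full 12:00-13:30 slot — that's 1.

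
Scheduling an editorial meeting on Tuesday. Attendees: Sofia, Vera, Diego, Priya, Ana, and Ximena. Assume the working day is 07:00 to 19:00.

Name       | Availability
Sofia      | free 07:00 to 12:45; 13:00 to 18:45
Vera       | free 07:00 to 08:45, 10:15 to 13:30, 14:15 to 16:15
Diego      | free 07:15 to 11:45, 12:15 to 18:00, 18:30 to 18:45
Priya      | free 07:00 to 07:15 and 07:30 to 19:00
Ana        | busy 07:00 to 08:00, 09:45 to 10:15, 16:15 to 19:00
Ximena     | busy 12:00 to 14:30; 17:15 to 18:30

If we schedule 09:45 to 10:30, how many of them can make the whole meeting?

4

Sofia free: 07:00-12:45, 13:00-18:45.
Vera free: 07:00-08:45, 10:15-13:30, 14:15-16:15.
Diego free: 07:15-11:45, 12:15-18:00, 18:30-18:45.
Priya free: 07:00-07:15, 07:30-19:00.
Ana free: 08:00-09:45, 10:15-16:15 (invert busy blocks within the working day).
Ximena free: 07:00-12:00, 14:30-17:15, 18:30-19:00 (invert busy blocks within the working day).
Sofia, Diego, Priya, and Ximena can make the full 09:45-10:30 slot — that's 4.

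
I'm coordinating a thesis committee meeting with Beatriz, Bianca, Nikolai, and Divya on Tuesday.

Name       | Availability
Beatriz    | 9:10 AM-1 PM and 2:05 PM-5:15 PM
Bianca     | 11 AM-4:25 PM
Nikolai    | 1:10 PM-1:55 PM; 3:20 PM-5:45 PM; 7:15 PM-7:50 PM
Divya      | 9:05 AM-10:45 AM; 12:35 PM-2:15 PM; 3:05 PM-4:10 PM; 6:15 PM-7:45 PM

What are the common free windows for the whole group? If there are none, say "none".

15:20-16:10

Beatriz ∩ Bianca: 11:00-13:00, 14:05-16:25.
Beatriz ∩ Bianca ∩ Nikolai: 15:20-16:25.
Beatriz ∩ Bianca ∩ Nikolai ∩ Divya: 15:20-16:10.
Those are the intersection windows.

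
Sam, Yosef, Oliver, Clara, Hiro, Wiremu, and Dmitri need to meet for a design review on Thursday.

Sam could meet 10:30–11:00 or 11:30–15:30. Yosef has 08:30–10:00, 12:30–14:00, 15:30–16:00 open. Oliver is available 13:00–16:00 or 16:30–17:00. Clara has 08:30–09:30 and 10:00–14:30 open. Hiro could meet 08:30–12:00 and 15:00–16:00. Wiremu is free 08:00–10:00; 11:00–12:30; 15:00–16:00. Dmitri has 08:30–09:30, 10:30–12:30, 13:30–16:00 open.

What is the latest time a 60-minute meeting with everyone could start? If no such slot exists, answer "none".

none

Sam ∩ Yosef: 12:30-14:00.
Sam ∩ Yosef ∩ Oliver: 13:00-14:00.
Sam ∩ Yosef ∩ Oliver ∩ Clara: 13:00-14:00.
Sam ∩ Yosef ∩ Oliver ∩ Clara ∩ Hiro: ∅.
Sam ∩ Yosef ∩ Oliver ∩ Clara ∩ Hiro ∩ Wiremu: ∅.
Sam ∩ Yosef ∩ Oliver ∩ Clara ∩ Hiro ∩ Wiremu ∩ Dmitri: ∅.
There is no time when everyone is free.
No common window is at least 60 minutes long.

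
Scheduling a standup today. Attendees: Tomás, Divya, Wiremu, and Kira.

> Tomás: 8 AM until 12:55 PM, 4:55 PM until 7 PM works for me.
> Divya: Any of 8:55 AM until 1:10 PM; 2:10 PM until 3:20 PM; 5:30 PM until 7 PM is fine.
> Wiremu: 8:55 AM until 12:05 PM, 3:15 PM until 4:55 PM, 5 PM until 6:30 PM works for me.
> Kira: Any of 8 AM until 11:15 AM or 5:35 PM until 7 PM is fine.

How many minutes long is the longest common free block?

Tomás ∩ Divya: 08:55-12:55, 17:30-19:00.
Tomás ∩ Divya ∩ Wiremu: 08:55-12:05, 17:30-18:30.
Tomás ∩ Divya ∩ Wiremu ∩ Kira: 08:55-11:15, 17:35-18:30.
The longest is 08:55-11:15 at 140 minutes.

140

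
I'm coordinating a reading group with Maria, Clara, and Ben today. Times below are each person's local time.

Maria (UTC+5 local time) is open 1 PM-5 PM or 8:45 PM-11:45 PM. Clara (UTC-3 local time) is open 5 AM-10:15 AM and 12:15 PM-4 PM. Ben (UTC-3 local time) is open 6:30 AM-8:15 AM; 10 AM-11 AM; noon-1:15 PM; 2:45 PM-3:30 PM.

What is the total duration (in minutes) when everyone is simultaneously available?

Maria in UTC: 08:00-12:00, 15:45-18:45 (subtract 5h to convert from UTC+5).
Clara in UTC: 08:00-13:15, 15:15-19:00 (add 3h to convert from UTC-3).
Ben in UTC: 09:30-11:15, 13:00-14:00, 15:00-16:15, 17:45-18:30 (add 3h to convert from UTC-3).
Maria ∩ Clara: 08:00-12:00, 15:45-18:45.
Maria ∩ Clara ∩ Ben: 09:30-11:15, 15:45-16:15, 17:45-18:30.
Summing the common windows: 105 + 30 + 45 = 180 minutes.

180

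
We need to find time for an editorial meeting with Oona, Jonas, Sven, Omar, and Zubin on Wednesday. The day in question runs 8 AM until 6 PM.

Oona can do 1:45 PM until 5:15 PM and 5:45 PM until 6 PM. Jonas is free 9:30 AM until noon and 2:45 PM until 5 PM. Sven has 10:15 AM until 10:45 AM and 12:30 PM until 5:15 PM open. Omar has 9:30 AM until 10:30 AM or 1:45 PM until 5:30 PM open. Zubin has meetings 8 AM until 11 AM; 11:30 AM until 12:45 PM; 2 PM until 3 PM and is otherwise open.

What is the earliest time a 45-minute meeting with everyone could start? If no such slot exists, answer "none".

Oona free: 13:45-17:15, 17:45-18:00.
Jonas free: 09:30-12:00, 14:45-17:00.
Sven free: 10:15-10:45, 12:30-17:15.
Omar free: 09:30-10:30, 13:45-17:30.
Zubin free: 11:00-11:30, 12:45-14:00, 15:00-18:00 (invert busy blocks within the working day).
Oona ∩ Jonas: 14:45-17:00.
Oona ∩ Jonas ∩ Sven: 14:45-17:00.
Oona ∩ Jonas ∩ Sven ∩ Omar: 14:45-17:00.
Oona ∩ Jonas ∩ Sven ∩ Omar ∩ Zubin: 15:00-17:00.
The first common window of at least 45 minutes is 15:00-17:00, so the earliest start is 15:00.

15:00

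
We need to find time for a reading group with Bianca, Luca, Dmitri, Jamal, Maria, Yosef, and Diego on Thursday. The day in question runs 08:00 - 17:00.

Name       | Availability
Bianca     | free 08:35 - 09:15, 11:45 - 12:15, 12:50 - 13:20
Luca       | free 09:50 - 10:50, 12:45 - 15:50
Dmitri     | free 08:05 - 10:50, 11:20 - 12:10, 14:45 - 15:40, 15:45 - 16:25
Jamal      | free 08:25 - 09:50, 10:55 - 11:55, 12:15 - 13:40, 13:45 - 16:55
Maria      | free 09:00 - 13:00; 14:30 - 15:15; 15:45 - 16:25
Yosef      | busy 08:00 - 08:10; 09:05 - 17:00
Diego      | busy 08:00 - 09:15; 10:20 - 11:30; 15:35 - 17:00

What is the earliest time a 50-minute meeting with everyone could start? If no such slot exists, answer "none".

Bianca free: 08:35-09:15, 11:45-12:15, 12:50-13:20.
Luca free: 09:50-10:50, 12:45-15:50.
Dmitri free: 08:05-10:50, 11:20-12:10, 14:45-15:40, 15:45-16:25.
Jamal free: 08:25-09:50, 10:55-11:55, 12:15-13:40, 13:45-16:55.
Maria free: 09:00-13:00, 14:30-15:15, 15:45-16:25.
Yosef free: 08:10-09:05 (invert busy blocks within the working day).
Diego free: 09:15-10:20, 11:30-15:35 (invert busy blocks within the working day).
Bianca ∩ Luca: 12:50-13:20.
Bianca ∩ Luca ∩ Dmitri: ∅.
Bianca ∩ Luca ∩ Dmitri ∩ Jamal: ∅.
Bianca ∩ Luca ∩ Dmitri ∩ Jamal ∩ Maria: ∅.
Bianca ∩ Luca ∩ Dmitri ∩ Jamal ∩ Maria ∩ Yosef: ∅.
Bianca ∩ Luca ∩ Dmitri ∩ Jamal ∩ Maria ∩ Yosef ∩ Diego: ∅.
There is no time when everyone is free.
No common window is at least 50 minutes long.

none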